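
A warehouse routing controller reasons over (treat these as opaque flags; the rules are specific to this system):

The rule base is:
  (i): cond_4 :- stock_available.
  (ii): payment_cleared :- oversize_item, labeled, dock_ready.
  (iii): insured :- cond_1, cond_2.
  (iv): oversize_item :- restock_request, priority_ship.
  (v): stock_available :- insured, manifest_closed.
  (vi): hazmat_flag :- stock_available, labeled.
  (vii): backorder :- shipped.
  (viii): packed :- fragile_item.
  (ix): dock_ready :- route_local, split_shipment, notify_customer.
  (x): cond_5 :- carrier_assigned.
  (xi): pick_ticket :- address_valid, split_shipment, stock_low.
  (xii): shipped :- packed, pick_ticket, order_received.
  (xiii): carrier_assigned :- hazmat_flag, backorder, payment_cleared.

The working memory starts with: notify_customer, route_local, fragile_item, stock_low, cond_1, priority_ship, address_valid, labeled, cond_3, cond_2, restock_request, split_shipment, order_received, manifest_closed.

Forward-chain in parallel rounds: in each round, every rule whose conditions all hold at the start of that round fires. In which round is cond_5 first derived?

5

Round 1: (iii) [insured :- cond_1, cond_2.]; (iv) [oversize_item :- restock_request, priority_ship.]; (viii) [packed :- fragile_item.]; (ix) [dock_ready :- route_local, split_shipment, notify_customer.]; (xi) [pick_ticket :- address_valid, split_shipment, stock_low.]. Adds insured, oversize_item, packed, dock_ready, pick_ticket.
Round 2: (ii) [payment_cleared :- oversize_item, labeled, dock_ready.]; (v) [stock_available :- insured, manifest_closed.]; (xii) [shipped :- packed, pick_ticket, order_received.]. Adds payment_cleared, stock_available, shipped.
Round 3: (i) [cond_4 :- stock_available.]; (vi) [hazmat_flag :- stock_available, labeled.]; (vii) [backorder :- shipped.]. Adds cond_4, hazmat_flag, backorder.
Round 4: (xiii) [carrier_assigned :- hazmat_flag, backorder, payment_cleared.]. Adds carrier_assigned.
Round 5: (x) [cond_5 :- carrier_assigned.]. Adds cond_5.
cond_5 first appears in round 5.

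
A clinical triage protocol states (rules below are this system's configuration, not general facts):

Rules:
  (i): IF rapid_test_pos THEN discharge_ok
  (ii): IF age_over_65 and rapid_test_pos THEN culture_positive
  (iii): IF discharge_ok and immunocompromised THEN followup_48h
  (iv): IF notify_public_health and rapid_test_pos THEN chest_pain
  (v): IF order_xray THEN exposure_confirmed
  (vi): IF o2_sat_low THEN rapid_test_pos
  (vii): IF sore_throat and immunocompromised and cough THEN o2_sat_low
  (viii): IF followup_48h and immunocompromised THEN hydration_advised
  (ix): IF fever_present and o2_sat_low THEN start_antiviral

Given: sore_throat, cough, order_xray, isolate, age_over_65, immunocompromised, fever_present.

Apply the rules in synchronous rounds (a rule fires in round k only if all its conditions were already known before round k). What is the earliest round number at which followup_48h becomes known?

Round 1 fires (v), (vii), giving exposure_confirmed, o2_sat_low.
Round 2 fires (vi), (ix), giving rapid_test_pos, start_antiviral.
Round 3 fires (i), (ii), giving discharge_ok, culture_positive.
Round 4 fires (iii), giving followup_48h.
followup_48h first appears in round 4.

4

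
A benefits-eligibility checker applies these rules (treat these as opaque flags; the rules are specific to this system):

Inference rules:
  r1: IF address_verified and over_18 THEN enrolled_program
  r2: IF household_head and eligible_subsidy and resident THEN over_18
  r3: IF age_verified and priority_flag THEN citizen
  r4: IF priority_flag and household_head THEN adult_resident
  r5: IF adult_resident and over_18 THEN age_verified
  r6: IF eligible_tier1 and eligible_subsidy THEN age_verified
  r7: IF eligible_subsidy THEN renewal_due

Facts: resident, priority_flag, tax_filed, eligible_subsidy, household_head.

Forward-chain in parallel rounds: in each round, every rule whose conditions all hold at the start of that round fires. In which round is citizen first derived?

Round 1: r2 [IF household_head and eligible_subsidy and resident THEN over_18]; r4 [IF priority_flag and household_head THEN adult_resident]; r7 [IF eligible_subsidy THEN renewal_due]. Adds over_18, adult_resident, renewal_due.
Round 2: r5 [IF adult_resident and over_18 THEN age_verified]. Adds age_verified.
Round 3: r3 [IF age_verified and priority_flag THEN citizen]. Adds citizen.
citizen first appears in round 3.

3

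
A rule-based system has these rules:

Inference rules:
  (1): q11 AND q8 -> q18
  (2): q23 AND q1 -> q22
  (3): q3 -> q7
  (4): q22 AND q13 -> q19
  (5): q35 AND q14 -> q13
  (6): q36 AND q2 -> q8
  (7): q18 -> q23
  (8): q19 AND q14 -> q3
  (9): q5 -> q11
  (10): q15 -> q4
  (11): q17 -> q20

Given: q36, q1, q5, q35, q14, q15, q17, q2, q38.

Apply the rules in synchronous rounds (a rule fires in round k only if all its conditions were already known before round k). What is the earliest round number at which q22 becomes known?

4

[1] (5) [q35 AND q14 -> q13]; (6) [q36 AND q2 -> q8]; (9) [q5 -> q11]; (10) [q15 -> q4]; (11) [q17 -> q20]. ⇒ new: q13, q8, q11, q4, q20.
[2] (1) [q11 AND q8 -> q18]. ⇒ new: q18.
[3] (7) [q18 -> q23]. ⇒ new: q23.
[4] (2) [q23 AND q1 -> q22]. ⇒ new: q22.
q22 first appears in round 4.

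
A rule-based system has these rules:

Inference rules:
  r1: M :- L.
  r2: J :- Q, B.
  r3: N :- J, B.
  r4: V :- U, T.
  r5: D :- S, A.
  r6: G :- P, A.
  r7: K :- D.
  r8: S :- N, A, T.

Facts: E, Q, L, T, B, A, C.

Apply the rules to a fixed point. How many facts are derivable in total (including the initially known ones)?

Round 1: r1 [M :- L.]; r2 [J :- Q, B.]. New: M, J.
Round 2: r3 [N :- J, B.]. New: N.
Round 3: r8 [S :- N, A, T.]. New: S.
Round 4: r5 [D :- S, A.]. New: D.
Round 5: r7 [K :- D.]. New: K.
Closure: {A, B, C, D, E, J, K, L, M, N, Q, S, T} — 13 facts.

13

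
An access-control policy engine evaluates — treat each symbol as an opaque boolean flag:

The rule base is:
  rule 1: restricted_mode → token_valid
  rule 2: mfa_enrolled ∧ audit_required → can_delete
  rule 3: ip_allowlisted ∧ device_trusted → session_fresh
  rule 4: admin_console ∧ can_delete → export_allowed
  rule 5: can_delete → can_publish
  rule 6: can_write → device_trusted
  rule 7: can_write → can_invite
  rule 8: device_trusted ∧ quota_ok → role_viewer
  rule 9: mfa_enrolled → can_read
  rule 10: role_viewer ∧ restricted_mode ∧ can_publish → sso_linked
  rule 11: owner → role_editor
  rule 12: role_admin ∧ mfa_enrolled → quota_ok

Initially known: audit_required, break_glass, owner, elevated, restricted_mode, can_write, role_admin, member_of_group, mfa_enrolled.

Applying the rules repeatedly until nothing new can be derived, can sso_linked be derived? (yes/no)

Round 1: rule 1 [restricted_mode → token_valid]; rule 2 [mfa_enrolled ∧ audit_required → can_delete]; rule 6 [can_write → device_trusted]; rule 7 [can_write → can_invite]; rule 9 [mfa_enrolled → can_read]; rule 11 [owner → role_editor]; rule 12 [role_admin ∧ mfa_enrolled → quota_ok]. Adds token_valid, can_delete, device_trusted, can_invite, can_read, role_editor, quota_ok.
Round 2: rule 5 [can_delete → can_publish]; rule 8 [device_trusted ∧ quota_ok → role_viewer]. Adds can_publish, role_viewer.
Round 3: rule 10 [role_viewer ∧ restricted_mode ∧ can_publish → sso_linked]. Adds sso_linked.
sso_linked appears in round 3, so it is derivable.

yes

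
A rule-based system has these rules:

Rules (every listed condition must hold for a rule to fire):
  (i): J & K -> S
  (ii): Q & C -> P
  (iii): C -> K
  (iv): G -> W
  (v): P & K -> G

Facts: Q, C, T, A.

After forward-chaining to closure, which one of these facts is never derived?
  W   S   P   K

S

Round 1 — (ii), (iii), derive P, K.
Round 2 — (v), derive G.
Round 3 — (iv), derive W.
Derived: P (round 1), K (round 1), W (round 3). S never appears in any round.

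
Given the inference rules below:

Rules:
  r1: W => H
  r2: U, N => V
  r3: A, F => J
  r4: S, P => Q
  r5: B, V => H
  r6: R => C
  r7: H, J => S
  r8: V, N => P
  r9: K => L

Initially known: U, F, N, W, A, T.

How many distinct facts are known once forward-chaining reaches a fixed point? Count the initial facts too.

[1] r1 [W => H]; r2 [U, N => V]; r3 [A, F => J]. ⇒ new: H, V, J.
[2] r7 [H, J => S]; r8 [V, N => P]. ⇒ new: S, P.
[3] r4 [S, P => Q]. ⇒ new: Q.
Closure: {A, F, H, J, N, P, Q, S, T, U, V, W} — 12 facts.

12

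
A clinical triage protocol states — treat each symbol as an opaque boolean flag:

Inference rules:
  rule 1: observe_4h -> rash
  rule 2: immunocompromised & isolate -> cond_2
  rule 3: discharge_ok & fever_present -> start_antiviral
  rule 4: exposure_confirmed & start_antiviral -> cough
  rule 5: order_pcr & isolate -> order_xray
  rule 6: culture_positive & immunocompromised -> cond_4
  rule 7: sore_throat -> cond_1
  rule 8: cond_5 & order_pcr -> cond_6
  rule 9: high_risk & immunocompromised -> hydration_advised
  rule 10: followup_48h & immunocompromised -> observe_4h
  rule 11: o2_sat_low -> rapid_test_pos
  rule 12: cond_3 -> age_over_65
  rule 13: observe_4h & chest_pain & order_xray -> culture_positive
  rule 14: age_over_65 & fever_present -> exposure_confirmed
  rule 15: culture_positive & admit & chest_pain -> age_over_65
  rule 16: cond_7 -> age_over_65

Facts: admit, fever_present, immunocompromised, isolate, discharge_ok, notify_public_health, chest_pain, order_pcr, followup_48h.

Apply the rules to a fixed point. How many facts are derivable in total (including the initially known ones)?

19

[1] rule 2 [immunocompromised & isolate -> cond_2]; rule 3 [discharge_ok & fever_present -> start_antiviral]; rule 5 [order_pcr & isolate -> order_xray]; rule 10 [followup_48h & immunocompromised -> observe_4h]. ⇒ new: cond_2, start_antiviral, order_xray, observe_4h.
[2] rule 1 [observe_4h -> rash]; rule 13 [observe_4h & chest_pain & order_xray -> culture_positive]. ⇒ new: rash, culture_positive.
[3] rule 6 [culture_positive & immunocompromised -> cond_4]; rule 15 [culture_positive & admit & chest_pain -> age_over_65]. ⇒ new: cond_4, age_over_65.
[4] rule 14 [age_over_65 & fever_present -> exposure_confirmed]. ⇒ new: exposure_confirmed.
[5] rule 4 [exposure_confirmed & start_antiviral -> cough]. ⇒ new: cough.
Closure: {admit, age_over_65, chest_pain, cond_2, cond_4, cough, culture_positive, discharge_ok, exposure_confirmed, fever_present, followup_48h, immunocompromised, isolate, notify_public_health, observe_4h, order_pcr, order_xray, rash, start_antiviral} — 19 facts.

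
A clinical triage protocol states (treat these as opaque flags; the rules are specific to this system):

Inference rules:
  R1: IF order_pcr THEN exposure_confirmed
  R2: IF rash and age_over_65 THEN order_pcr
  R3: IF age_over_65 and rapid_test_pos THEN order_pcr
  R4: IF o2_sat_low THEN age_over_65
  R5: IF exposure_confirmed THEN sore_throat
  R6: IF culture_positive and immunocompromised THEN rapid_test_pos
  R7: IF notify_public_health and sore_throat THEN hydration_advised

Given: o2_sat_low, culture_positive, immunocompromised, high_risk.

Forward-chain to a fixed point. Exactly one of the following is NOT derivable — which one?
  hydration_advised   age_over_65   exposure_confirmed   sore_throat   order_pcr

hydration_advised

Round 1: R4 [IF o2_sat_low THEN age_over_65]; R6 [IF culture_positive and immunocompromised THEN rapid_test_pos]. Adds age_over_65, rapid_test_pos.
Round 2: R3 [IF age_over_65 and rapid_test_pos THEN order_pcr]. Adds order_pcr.
Round 3: R1 [IF order_pcr THEN exposure_confirmed]. Adds exposure_confirmed.
Round 4: R5 [IF exposure_confirmed THEN sore_throat]. Adds sore_throat.
Derived: order_pcr (round 2), age_over_65 (round 1), sore_throat (round 4), exposure_confirmed (round 3). hydration_advised never appears in any round.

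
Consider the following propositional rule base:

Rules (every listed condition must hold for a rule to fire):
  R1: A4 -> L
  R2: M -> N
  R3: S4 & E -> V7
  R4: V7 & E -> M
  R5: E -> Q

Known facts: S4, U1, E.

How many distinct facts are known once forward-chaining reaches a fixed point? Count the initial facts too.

Round 1 fires R3, R5, giving V7, Q.
Round 2 fires R4, giving M.
Round 3 fires R2, giving N.
Closure: {E, M, N, Q, S4, U1, V7} — 7 facts.

7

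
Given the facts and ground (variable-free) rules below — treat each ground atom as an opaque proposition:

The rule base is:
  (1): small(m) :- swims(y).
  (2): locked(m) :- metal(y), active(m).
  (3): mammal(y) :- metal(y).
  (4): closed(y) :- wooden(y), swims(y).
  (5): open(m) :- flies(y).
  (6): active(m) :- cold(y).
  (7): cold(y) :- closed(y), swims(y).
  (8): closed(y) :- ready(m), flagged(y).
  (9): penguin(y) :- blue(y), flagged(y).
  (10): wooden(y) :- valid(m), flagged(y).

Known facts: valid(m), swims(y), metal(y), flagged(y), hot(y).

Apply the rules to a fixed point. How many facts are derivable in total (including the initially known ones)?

12

Round 1: (1) [small(m) :- swims(y).]; (3) [mammal(y) :- metal(y).]; (10) [wooden(y) :- valid(m), flagged(y).]. Adds small(m), mammal(y), wooden(y).
Round 2: (4) [closed(y) :- wooden(y), swims(y).]. Adds closed(y).
Round 3: (7) [cold(y) :- closed(y), swims(y).]. Adds cold(y).
Round 4: (6) [active(m) :- cold(y).]. Adds active(m).
Round 5: (2) [locked(m) :- metal(y), active(m).]. Adds locked(m).
Closure: {active(m), closed(y), cold(y), flagged(y), hot(y), locked(m), mammal(y), metal(y), small(m), swims(y), valid(m), wooden(y)} — 12 facts.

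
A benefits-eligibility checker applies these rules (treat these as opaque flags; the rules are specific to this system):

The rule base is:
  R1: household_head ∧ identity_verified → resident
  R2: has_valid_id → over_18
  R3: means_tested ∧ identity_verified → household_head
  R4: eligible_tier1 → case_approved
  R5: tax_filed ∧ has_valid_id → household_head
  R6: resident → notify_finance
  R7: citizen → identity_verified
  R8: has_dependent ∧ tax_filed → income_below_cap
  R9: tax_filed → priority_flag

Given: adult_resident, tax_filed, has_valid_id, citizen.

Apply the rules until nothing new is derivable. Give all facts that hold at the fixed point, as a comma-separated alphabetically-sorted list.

Round 1 — R2, R5, R7, R9, derive over_18, household_head, identity_verified, priority_flag.
Round 2 — R1, derive resident.
Round 3 — R6, derive notify_finance.

adult_resident, citizen, has_valid_id, household_head, identity_verified, notify_finance, over_18, priority_flag, resident, tax_filed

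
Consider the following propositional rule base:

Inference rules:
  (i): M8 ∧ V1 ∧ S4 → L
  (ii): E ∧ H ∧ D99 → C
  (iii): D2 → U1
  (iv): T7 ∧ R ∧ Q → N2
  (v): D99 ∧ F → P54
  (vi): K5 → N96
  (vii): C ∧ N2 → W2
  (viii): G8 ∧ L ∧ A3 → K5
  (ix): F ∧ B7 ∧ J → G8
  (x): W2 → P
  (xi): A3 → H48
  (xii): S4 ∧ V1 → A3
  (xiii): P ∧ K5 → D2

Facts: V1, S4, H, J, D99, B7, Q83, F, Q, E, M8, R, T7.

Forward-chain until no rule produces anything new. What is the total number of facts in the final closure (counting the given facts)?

26

Round 1: (i) [M8 ∧ V1 ∧ S4 → L]; (ii) [E ∧ H ∧ D99 → C]; (iv) [T7 ∧ R ∧ Q → N2]; (v) [D99 ∧ F → P54]; (ix) [F ∧ B7 ∧ J → G8]; (xii) [S4 ∧ V1 → A3]. Adds L, C, N2, P54, G8, A3.
Round 2: (vii) [C ∧ N2 → W2]; (viii) [G8 ∧ L ∧ A3 → K5]; (xi) [A3 → H48]. Adds W2, K5, H48.
Round 3: (vi) [K5 → N96]; (x) [W2 → P]. Adds N96, P.
Round 4: (xiii) [P ∧ K5 → D2]. Adds D2.
Round 5: (iii) [D2 → U1]. Adds U1.
Closure: {A3, B7, C, D2, D99, E, F, G8, H, H48, J, K5, L, M8, N2, N96, P, P54, Q, Q83, R, S4, T7, U1, V1, W2} — 26 facts.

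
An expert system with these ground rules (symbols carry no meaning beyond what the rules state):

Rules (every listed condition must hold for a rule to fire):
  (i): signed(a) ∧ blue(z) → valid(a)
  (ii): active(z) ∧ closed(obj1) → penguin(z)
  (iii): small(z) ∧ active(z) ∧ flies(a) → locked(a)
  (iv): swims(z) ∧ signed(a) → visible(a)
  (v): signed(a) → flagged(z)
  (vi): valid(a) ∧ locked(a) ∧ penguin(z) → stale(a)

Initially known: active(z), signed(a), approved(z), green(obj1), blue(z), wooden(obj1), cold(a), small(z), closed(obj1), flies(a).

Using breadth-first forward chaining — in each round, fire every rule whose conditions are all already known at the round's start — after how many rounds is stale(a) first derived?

Round 1: (i) [signed(a) ∧ blue(z) → valid(a)]; (ii) [active(z) ∧ closed(obj1) → penguin(z)]; (iii) [small(z) ∧ active(z) ∧ flies(a) → locked(a)]; (v) [signed(a) → flagged(z)]. Adds valid(a), penguin(z), locked(a), flagged(z).
Round 2: (vi) [valid(a) ∧ locked(a) ∧ penguin(z) → stale(a)]. Adds stale(a).
stale(a) first appears in round 2.

2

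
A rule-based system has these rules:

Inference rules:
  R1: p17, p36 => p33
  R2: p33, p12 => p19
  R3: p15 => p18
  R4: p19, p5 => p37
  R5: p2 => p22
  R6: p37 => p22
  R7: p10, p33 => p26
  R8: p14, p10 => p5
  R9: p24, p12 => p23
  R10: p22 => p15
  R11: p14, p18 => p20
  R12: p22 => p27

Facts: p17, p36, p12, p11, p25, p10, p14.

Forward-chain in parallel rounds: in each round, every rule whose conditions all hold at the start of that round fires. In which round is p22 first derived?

Round 1: R1 [p17, p36 => p33]; R8 [p14, p10 => p5]. Adds p33, p5.
Round 2: R2 [p33, p12 => p19]; R7 [p10, p33 => p26]. Adds p19, p26.
Round 3: R4 [p19, p5 => p37]. Adds p37.
Round 4: R6 [p37 => p22]. Adds p22.
p22 first appears in round 4.

4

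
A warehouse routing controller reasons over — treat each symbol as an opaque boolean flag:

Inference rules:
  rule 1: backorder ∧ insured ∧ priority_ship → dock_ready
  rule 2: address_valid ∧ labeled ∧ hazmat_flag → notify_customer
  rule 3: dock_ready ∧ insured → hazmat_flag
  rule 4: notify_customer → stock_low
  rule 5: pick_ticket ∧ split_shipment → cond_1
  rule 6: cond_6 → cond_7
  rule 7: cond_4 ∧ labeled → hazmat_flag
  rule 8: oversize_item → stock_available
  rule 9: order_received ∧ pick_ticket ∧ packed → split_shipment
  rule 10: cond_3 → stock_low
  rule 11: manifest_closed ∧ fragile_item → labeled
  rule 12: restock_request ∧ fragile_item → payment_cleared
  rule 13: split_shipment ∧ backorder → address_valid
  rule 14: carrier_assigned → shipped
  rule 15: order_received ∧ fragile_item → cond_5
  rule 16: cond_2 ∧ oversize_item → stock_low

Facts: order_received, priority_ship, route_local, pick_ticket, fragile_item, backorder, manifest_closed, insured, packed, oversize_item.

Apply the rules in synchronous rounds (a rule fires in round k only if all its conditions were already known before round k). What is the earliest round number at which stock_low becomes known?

4

[1] rule 1 [backorder ∧ insured ∧ priority_ship → dock_ready]; rule 8 [oversize_item → stock_available]; rule 9 [order_received ∧ pick_ticket ∧ packed → split_shipment]; rule 11 [manifest_closed ∧ fragile_item → labeled]; rule 15 [order_received ∧ fragile_item → cond_5]. ⇒ new: dock_ready, stock_available, split_shipment, labeled, cond_5.
[2] rule 3 [dock_ready ∧ insured → hazmat_flag]; rule 5 [pick_ticket ∧ split_shipment → cond_1]; rule 13 [split_shipment ∧ backorder → address_valid]. ⇒ new: hazmat_flag, cond_1, address_valid.
[3] rule 2 [address_valid ∧ labeled ∧ hazmat_flag → notify_customer]. ⇒ new: notify_customer.
[4] rule 4 [notify_customer → stock_low]. ⇒ new: stock_low.
stock_low first appears in round 4.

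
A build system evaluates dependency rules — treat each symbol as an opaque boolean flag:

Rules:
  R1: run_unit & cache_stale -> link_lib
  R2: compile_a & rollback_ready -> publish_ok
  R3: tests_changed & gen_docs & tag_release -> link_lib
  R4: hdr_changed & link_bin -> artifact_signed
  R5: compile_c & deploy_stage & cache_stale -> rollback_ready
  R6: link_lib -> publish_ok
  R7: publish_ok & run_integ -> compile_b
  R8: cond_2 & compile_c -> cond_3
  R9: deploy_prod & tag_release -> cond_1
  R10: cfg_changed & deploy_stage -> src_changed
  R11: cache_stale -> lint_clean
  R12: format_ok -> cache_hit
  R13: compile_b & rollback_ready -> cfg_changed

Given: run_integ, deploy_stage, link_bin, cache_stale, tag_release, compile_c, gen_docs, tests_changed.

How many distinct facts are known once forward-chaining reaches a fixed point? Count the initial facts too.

15

Round 1: R3 [tests_changed & gen_docs & tag_release -> link_lib]; R5 [compile_c & deploy_stage & cache_stale -> rollback_ready]; R11 [cache_stale -> lint_clean]. Adds link_lib, rollback_ready, lint_clean.
Round 2: R6 [link_lib -> publish_ok]. Adds publish_ok.
Round 3: R7 [publish_ok & run_integ -> compile_b]. Adds compile_b.
Round 4: R13 [compile_b & rollback_ready -> cfg_changed]. Adds cfg_changed.
Round 5: R10 [cfg_changed & deploy_stage -> src_changed]. Adds src_changed.
Closure: {cache_stale, cfg_changed, compile_b, compile_c, deploy_stage, gen_docs, link_bin, link_lib, lint_clean, publish_ok, rollback_ready, run_integ, src_changed, tag_release, tests_changed} — 15 facts.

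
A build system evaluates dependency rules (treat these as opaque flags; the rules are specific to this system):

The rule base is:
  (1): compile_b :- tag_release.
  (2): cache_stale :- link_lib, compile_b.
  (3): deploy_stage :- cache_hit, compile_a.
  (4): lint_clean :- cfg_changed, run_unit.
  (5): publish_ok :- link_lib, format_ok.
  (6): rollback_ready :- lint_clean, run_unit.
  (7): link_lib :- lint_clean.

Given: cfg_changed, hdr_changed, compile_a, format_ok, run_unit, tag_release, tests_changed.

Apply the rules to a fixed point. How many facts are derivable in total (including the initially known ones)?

Round 1: (1) [compile_b :- tag_release.]; (4) [lint_clean :- cfg_changed, run_unit.]. Adds compile_b, lint_clean.
Round 2: (6) [rollback_ready :- lint_clean, run_unit.]; (7) [link_lib :- lint_clean.]. Adds rollback_ready, link_lib.
Round 3: (2) [cache_stale :- link_lib, compile_b.]; (5) [publish_ok :- link_lib, format_ok.]. Adds cache_stale, publish_ok.
Closure: {cache_stale, cfg_changed, compile_a, compile_b, format_ok, hdr_changed, link_lib, lint_clean, publish_ok, rollback_ready, run_unit, tag_release, tests_changed} — 13 facts.

13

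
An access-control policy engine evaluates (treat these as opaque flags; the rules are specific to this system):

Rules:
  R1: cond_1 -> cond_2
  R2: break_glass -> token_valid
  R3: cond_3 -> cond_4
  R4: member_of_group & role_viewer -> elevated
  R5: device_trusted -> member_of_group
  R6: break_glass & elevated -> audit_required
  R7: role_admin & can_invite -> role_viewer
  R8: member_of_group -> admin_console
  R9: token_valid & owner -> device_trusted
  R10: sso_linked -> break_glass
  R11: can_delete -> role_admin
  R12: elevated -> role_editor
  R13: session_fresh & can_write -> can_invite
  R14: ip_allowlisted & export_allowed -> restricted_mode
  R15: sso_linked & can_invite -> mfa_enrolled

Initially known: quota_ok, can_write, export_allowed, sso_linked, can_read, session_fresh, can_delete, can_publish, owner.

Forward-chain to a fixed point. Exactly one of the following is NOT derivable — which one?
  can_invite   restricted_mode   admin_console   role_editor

Round 1: R10 [sso_linked -> break_glass]; R11 [can_delete -> role_admin]; R13 [session_fresh & can_write -> can_invite]. New: break_glass, role_admin, can_invite.
Round 2: R2 [break_glass -> token_valid]; R7 [role_admin & can_invite -> role_viewer]; R15 [sso_linked & can_invite -> mfa_enrolled]. New: token_valid, role_viewer, mfa_enrolled.
Round 3: R9 [token_valid & owner -> device_trusted]. New: device_trusted.
Round 4: R5 [device_trusted -> member_of_group]. New: member_of_group.
Round 5: R4 [member_of_group & role_viewer -> elevated]; R8 [member_of_group -> admin_console]. New: elevated, admin_console.
Round 6: R6 [break_glass & elevated -> audit_required]; R12 [elevated -> role_editor]. New: audit_required, role_editor.
Derived: role_editor (round 6), can_invite (round 1), admin_console (round 5). restricted_mode never appears in any round.

restricted_mode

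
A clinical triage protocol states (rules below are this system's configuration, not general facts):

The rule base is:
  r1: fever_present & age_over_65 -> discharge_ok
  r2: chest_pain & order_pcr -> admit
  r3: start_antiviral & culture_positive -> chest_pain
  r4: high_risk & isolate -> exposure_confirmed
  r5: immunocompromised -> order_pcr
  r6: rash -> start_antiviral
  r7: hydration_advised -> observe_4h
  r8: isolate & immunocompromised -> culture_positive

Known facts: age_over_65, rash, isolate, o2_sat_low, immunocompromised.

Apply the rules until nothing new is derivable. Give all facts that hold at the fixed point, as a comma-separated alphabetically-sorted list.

Round 1: r5 [immunocompromised -> order_pcr]; r6 [rash -> start_antiviral]; r8 [isolate & immunocompromised -> culture_positive]. New: order_pcr, start_antiviral, culture_positive.
Round 2: r3 [start_antiviral & culture_positive -> chest_pain]. New: chest_pain.
Round 3: r2 [chest_pain & order_pcr -> admit]. New: admit.

admit, age_over_65, chest_pain, culture_positive, immunocompromised, isolate, o2_sat_low, order_pcr, rash, start_antiviral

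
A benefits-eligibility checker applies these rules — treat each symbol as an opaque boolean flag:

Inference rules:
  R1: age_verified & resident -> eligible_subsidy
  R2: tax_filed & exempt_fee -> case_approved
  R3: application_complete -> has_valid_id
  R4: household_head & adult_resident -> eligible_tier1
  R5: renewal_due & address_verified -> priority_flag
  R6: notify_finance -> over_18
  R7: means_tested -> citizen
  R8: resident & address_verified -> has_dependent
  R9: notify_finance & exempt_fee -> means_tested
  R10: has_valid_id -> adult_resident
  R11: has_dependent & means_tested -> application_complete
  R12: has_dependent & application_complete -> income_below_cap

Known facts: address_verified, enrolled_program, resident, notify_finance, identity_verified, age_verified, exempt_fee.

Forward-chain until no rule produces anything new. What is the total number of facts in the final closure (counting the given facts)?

16

Round 1: R1 [age_verified & resident -> eligible_subsidy]; R6 [notify_finance -> over_18]; R8 [resident & address_verified -> has_dependent]; R9 [notify_finance & exempt_fee -> means_tested]. New: eligible_subsidy, over_18, has_dependent, means_tested.
Round 2: R7 [means_tested -> citizen]; R11 [has_dependent & means_tested -> application_complete]. New: citizen, application_complete.
Round 3: R3 [application_complete -> has_valid_id]; R12 [has_dependent & application_complete -> income_below_cap]. New: has_valid_id, income_below_cap.
Round 4: R10 [has_valid_id -> adult_resident]. New: adult_resident.
Closure: {address_verified, adult_resident, age_verified, application_complete, citizen, eligible_subsidy, enrolled_program, exempt_fee, has_dependent, has_valid_id, identity_verified, income_below_cap, means_tested, notify_finance, over_18, resident} — 16 facts.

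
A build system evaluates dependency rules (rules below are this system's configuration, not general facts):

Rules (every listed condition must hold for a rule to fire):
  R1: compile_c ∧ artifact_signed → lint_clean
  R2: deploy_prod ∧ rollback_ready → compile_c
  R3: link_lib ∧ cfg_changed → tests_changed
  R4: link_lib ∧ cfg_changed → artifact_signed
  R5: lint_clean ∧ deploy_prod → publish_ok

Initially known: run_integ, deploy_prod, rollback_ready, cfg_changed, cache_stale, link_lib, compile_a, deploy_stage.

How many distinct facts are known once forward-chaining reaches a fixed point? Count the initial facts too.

13

Round 1: R2 [deploy_prod ∧ rollback_ready → compile_c]; R3 [link_lib ∧ cfg_changed → tests_changed]; R4 [link_lib ∧ cfg_changed → artifact_signed]. Adds compile_c, tests_changed, artifact_signed.
Round 2: R1 [compile_c ∧ artifact_signed → lint_clean]. Adds lint_clean.
Round 3: R5 [lint_clean ∧ deploy_prod → publish_ok]. Adds publish_ok.
Closure: {artifact_signed, cache_stale, cfg_changed, compile_a, compile_c, deploy_prod, deploy_stage, link_lib, lint_clean, publish_ok, rollback_ready, run_integ, tests_changed} — 13 facts.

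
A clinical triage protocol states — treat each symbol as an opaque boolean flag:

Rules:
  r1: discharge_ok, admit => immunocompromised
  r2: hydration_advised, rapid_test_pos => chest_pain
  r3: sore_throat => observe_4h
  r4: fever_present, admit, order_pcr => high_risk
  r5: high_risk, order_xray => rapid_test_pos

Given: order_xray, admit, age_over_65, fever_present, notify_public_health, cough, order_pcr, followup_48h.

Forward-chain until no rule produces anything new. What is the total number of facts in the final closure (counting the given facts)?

Round 1 fires r4, giving high_risk.
Round 2 fires r5, giving rapid_test_pos.
Closure: {admit, age_over_65, cough, fever_present, followup_48h, high_risk, notify_public_health, order_pcr, order_xray, rapid_test_pos} — 10 facts.

10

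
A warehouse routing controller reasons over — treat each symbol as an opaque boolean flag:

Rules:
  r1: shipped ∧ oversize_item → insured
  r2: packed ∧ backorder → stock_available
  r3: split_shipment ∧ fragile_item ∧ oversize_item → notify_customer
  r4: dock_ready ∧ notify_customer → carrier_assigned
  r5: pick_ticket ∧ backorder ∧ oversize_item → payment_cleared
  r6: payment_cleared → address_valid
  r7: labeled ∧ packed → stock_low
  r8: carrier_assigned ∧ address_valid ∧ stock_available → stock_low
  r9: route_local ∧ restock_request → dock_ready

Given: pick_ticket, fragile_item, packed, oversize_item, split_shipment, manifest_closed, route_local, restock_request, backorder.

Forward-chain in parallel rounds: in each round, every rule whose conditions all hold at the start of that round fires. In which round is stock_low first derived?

3

Round 1 fires r2, r3, r5, r9, giving stock_available, notify_customer, payment_cleared, dock_ready.
Round 2 fires r4, r6, giving carrier_assigned, address_valid.
Round 3 fires r8, giving stock_low.
stock_low first appears in round 3.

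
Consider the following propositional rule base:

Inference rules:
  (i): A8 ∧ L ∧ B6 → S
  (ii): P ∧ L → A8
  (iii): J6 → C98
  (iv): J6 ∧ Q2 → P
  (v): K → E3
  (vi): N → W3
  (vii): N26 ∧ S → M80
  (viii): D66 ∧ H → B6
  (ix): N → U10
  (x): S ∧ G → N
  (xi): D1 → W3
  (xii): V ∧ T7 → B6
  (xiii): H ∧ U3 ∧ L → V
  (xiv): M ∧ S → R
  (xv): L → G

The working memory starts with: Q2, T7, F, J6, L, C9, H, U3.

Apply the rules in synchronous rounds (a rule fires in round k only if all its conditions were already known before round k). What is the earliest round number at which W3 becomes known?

[1] (iii) [J6 → C98]; (iv) [J6 ∧ Q2 → P]; (xiii) [H ∧ U3 ∧ L → V]; (xv) [L → G]. ⇒ new: C98, P, V, G.
[2] (ii) [P ∧ L → A8]; (xii) [V ∧ T7 → B6]. ⇒ new: A8, B6.
[3] (i) [A8 ∧ L ∧ B6 → S]. ⇒ new: S.
[4] (x) [S ∧ G → N]. ⇒ new: N.
[5] (vi) [N → W3]; (ix) [N → U10]. ⇒ new: W3, U10.
W3 first appears in round 5.

5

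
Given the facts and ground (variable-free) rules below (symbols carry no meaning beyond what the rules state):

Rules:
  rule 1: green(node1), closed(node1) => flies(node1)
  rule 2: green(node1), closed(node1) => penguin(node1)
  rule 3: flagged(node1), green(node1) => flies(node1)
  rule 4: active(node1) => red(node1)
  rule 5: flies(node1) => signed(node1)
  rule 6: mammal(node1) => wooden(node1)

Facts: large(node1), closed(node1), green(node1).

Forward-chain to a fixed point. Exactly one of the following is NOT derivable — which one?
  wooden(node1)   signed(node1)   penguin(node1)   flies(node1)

Round 1: rule 1 [green(node1), closed(node1) => flies(node1)]; rule 2 [green(node1), closed(node1) => penguin(node1)]. New: flies(node1), penguin(node1).
Round 2: rule 5 [flies(node1) => signed(node1)]. New: signed(node1).
Derived: signed(node1) (round 2), flies(node1) (round 1), penguin(node1) (round 1). wooden(node1) never appears in any round.

wooden(node1)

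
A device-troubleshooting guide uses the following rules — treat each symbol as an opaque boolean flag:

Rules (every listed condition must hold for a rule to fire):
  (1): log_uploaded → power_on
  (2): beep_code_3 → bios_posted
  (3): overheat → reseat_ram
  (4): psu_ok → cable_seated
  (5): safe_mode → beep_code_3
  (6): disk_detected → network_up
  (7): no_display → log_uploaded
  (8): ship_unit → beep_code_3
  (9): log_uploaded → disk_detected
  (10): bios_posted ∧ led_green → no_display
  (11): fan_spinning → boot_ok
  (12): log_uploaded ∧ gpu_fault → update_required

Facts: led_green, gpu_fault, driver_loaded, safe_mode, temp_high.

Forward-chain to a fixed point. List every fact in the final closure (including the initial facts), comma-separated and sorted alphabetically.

beep_code_3, bios_posted, disk_detected, driver_loaded, gpu_fault, led_green, log_uploaded, network_up, no_display, power_on, safe_mode, temp_high, update_required

Round 1: (5) [safe_mode → beep_code_3]. Adds beep_code_3.
Round 2: (2) [beep_code_3 → bios_posted]. Adds bios_posted.
Round 3: (10) [bios_posted ∧ led_green → no_display]. Adds no_display.
Round 4: (7) [no_display → log_uploaded]. Adds log_uploaded.
Round 5: (1) [log_uploaded → power_on]; (9) [log_uploaded → disk_detected]; (12) [log_uploaded ∧ gpu_fault → update_required]. Adds power_on, disk_detected, update_required.
Round 6: (6) [disk_detected → network_up]. Adds network_up.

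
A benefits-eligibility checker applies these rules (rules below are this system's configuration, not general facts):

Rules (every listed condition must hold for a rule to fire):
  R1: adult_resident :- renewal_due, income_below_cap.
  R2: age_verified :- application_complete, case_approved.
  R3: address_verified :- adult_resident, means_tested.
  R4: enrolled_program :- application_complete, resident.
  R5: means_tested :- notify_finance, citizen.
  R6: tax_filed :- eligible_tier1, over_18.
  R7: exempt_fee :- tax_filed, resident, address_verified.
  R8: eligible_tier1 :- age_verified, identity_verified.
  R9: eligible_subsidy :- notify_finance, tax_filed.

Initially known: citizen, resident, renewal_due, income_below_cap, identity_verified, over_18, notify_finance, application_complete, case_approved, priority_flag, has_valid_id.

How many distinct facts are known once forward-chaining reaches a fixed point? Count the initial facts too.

20

Round 1: R1 [adult_resident :- renewal_due, income_below_cap.]; R2 [age_verified :- application_complete, case_approved.]; R4 [enrolled_program :- application_complete, resident.]; R5 [means_tested :- notify_finance, citizen.]. New: adult_resident, age_verified, enrolled_program, means_tested.
Round 2: R3 [address_verified :- adult_resident, means_tested.]; R8 [eligible_tier1 :- age_verified, identity_verified.]. New: address_verified, eligible_tier1.
Round 3: R6 [tax_filed :- eligible_tier1, over_18.]. New: tax_filed.
Round 4: R7 [exempt_fee :- tax_filed, resident, address_verified.]; R9 [eligible_subsidy :- notify_finance, tax_filed.]. New: exempt_fee, eligible_subsidy.
Closure: {address_verified, adult_resident, age_verified, application_complete, case_approved, citizen, eligible_subsidy, eligible_tier1, enrolled_program, exempt_fee, has_valid_id, identity_verified, income_below_cap, means_tested, notify_finance, over_18, priority_flag, renewal_due, resident, tax_filed} — 20 facts.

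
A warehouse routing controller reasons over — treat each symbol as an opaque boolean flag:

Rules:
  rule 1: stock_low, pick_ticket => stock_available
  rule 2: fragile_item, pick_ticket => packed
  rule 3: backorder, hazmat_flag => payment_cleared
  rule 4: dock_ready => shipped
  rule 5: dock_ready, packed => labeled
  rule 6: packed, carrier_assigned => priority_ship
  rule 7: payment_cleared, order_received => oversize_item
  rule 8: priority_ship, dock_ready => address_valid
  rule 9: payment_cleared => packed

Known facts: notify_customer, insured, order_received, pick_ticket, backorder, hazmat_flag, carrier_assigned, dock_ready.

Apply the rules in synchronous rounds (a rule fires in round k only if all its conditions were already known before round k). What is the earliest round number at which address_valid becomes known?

[1] rule 3 [backorder, hazmat_flag => payment_cleared]; rule 4 [dock_ready => shipped]. ⇒ new: payment_cleared, shipped.
[2] rule 7 [payment_cleared, order_received => oversize_item]; rule 9 [payment_cleared => packed]. ⇒ new: oversize_item, packed.
[3] rule 5 [dock_ready, packed => labeled]; rule 6 [packed, carrier_assigned => priority_ship]. ⇒ new: labeled, priority_ship.
[4] rule 8 [priority_ship, dock_ready => address_valid]. ⇒ new: address_valid.
address_valid first appears in round 4.

4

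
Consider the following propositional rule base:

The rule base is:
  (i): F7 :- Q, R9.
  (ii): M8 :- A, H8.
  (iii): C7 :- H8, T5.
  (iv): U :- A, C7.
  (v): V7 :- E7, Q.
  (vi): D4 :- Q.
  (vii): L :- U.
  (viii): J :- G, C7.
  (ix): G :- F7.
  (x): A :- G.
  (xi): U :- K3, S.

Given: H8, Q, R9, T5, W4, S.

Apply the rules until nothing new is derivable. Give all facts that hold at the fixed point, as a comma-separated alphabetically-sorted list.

Round 1 — (i), (iii), (vi), derive F7, C7, D4.
Round 2 — (ix), derive G.
Round 3 — (viii), (x), derive J, A.
Round 4 — (ii), (iv), derive M8, U.
Round 5 — (vii), derive L.

A, C7, D4, F7, G, H8, J, L, M8, Q, R9, S, T5, U, W4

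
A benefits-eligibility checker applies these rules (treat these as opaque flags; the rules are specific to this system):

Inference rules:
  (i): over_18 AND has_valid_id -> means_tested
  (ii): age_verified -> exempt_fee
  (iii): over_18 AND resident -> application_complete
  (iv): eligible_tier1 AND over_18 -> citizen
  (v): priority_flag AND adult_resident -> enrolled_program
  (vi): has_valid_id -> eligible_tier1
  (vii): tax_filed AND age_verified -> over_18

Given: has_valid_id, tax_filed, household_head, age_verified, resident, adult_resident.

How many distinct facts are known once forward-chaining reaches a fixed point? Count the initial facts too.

[1] (ii) [age_verified -> exempt_fee]; (vi) [has_valid_id -> eligible_tier1]; (vii) [tax_filed AND age_verified -> over_18]. ⇒ new: exempt_fee, eligible_tier1, over_18.
[2] (i) [over_18 AND has_valid_id -> means_tested]; (iii) [over_18 AND resident -> application_complete]; (iv) [eligible_tier1 AND over_18 -> citizen]. ⇒ new: means_tested, application_complete, citizen.
Closure: {adult_resident, age_verified, application_complete, citizen, eligible_tier1, exempt_fee, has_valid_id, household_head, means_tested, over_18, resident, tax_filed} — 12 facts.

12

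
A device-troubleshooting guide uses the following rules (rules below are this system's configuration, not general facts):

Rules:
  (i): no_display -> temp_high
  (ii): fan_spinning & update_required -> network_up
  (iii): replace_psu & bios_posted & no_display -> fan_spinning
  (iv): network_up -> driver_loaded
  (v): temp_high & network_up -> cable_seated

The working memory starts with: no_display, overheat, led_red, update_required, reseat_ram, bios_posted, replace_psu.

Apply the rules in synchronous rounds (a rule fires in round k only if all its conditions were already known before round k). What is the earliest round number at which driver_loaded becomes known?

[1] (i) [no_display -> temp_high]; (iii) [replace_psu & bios_posted & no_display -> fan_spinning]. ⇒ new: temp_high, fan_spinning.
[2] (ii) [fan_spinning & update_required -> network_up]. ⇒ new: network_up.
[3] (iv) [network_up -> driver_loaded]; (v) [temp_high & network_up -> cable_seated]. ⇒ new: driver_loaded, cable_seated.
driver_loaded first appears in round 3.

3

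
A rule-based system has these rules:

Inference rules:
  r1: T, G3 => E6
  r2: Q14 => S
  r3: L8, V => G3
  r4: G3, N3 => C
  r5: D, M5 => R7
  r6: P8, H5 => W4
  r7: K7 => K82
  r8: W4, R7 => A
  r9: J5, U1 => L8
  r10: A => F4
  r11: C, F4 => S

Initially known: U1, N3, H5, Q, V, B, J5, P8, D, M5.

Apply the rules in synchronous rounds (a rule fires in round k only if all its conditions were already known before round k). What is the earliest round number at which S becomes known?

[1] r5 [D, M5 => R7]; r6 [P8, H5 => W4]; r9 [J5, U1 => L8]. ⇒ new: R7, W4, L8.
[2] r3 [L8, V => G3]; r8 [W4, R7 => A]. ⇒ new: G3, A.
[3] r4 [G3, N3 => C]; r10 [A => F4]. ⇒ new: C, F4.
[4] r11 [C, F4 => S]. ⇒ new: S.
S first appears in round 4.

4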